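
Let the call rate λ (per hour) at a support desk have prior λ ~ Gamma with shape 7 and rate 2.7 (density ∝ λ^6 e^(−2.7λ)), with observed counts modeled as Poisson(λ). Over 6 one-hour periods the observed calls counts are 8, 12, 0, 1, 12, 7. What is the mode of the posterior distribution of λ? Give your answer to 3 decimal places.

Σxᵢ = 8+12+0+1+12+7 = 40, with n = 6.
Posterior ∝ λ^6e^(−2.7λ) · λ^40e^(−6λ) = λ^46e^(−8.7λ), i.e. Gamma(shape=47, rate=8.7).
The mode of a Gamma(a, b) with a ≥ 1 (shape–rate) is (a−1)/b = 46/8.7 ≈ 5.287.

λ̂_MAP = 5.287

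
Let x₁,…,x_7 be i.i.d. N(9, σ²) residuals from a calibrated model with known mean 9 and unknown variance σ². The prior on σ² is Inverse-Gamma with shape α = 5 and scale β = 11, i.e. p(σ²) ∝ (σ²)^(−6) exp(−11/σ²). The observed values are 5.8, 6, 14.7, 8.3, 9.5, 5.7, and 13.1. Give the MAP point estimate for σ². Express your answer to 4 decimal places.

σ̂²_MAP = 5.3774

Sum of squared deviations about the known mean: SS = (5.8−9)² + (6−9)² + (14.7−9)² + (8.3−9)² + (9.5−9)² + (5.7−9)² + (13.1−9)² = 80.17.
The Normal likelihood contributes (σ²)^(−n/2) exp(−SS/(2σ²)), so the posterior is Inverse-Gamma(α + n/2, β + SS/2) = Inverse-Gamma(8.5, 51.085).
The mode of Inverse-Gamma(a, b) is b/(a+1) = 51.085/9.5 ≈ 5.3774.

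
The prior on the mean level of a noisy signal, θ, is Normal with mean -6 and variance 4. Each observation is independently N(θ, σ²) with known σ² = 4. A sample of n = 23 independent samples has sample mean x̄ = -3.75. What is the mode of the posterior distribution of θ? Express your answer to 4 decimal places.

θ̂_MAP = -3.8438

n = 23, x̄ = -3.75.
For a Normal prior and Normal likelihood with known variance, the posterior is Normal; its mode equals its mean, the precision-weighted average.
Prior precision 1/σ₀² = 1/4 = 0.25; data precision n/σ² = 23/4 = 5.75.
θ̂ = (0.25·(-6) + 5.75·(-3.75)) / (0.25 + 5.75) = (-23.0625)/6 = -3.84375 ≈ -3.8438.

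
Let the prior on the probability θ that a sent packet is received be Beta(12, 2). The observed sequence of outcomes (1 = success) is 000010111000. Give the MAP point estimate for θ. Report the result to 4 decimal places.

θ̂_MAP = 0.6250

Prior: Beta(12, 2).
Data: 4 successes in 12 trials (from the sequence). The binomial likelihood contributes θ^4(1−θ)^8, so the posterior is Beta(12+4, 2+8) = Beta(16, 10).
For Beta(a, b) with a, b > 1 the mode is (a−1)/(a+b−2) = 15/24 ≈ 0.6250.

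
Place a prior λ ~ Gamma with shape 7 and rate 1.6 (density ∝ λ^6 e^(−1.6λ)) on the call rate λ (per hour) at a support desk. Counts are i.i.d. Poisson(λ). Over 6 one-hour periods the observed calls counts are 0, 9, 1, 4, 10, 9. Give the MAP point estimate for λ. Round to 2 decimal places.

λ̂_MAP = 5.13

Σxᵢ = 0+9+1+4+10+9 = 33, with n = 6.
Posterior ∝ λ^6e^(−1.6λ) · λ^33e^(−6λ) = λ^39e^(−7.6λ), i.e. Gamma(shape=40, rate=7.6).
The mode of a Gamma(a, b) with a ≥ 1 (shape–rate) is (a−1)/b = 39/7.6 ≈ 5.13.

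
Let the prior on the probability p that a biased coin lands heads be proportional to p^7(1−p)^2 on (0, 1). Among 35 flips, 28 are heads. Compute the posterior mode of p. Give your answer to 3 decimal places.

p̂_MAP = 0.795

The prior density ∝ p^7(1−p)^2 is the kernel of Beta(8, 3).
Data: 28 successes in 35 trials. The binomial likelihood contributes p^28(1−p)^7, so the posterior is Beta(8+28, 3+7) = Beta(36, 10).
For Beta(a, b) with a, b > 1 the mode is (a−1)/(a+b−2) = 35/44 ≈ 0.795.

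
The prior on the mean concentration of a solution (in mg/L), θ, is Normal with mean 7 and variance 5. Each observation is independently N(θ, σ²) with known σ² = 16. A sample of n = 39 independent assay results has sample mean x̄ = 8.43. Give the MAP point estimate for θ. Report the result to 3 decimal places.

n = 39, x̄ = 8.43.
For a Normal prior and Normal likelihood with known variance, the posterior is Normal; its mode equals its mean, the precision-weighted average.
Prior precision 1/σ₀² = 1/5 = 0.2; data precision n/σ² = 39/16 = 2.4375.
θ̂ = (0.2·7 + 2.4375·8.43) / (0.2 + 2.4375) = 21.948125/2.6375 = 35117/4220 ≈ 8.322.

θ̂_MAP = 8.322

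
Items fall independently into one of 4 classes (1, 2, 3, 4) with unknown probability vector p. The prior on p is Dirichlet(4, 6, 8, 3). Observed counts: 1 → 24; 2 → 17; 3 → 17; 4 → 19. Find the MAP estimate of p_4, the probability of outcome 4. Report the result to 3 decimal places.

MAP estimate: 0.223

The posterior is Dirichlet(αᵢ + nᵢ) = Dirichlet(28, 23, 25, 22).
For a Dirichlet(a₁,…,a_K) with all aᵢ > 1, the mode has j-th component (aⱼ − 1)/(Σaᵢ − K).
Here Σaᵢ = 98 and K = 4, so p_4 = (22 − 1)/(98 − 4) = 21/94 ≈ 0.223.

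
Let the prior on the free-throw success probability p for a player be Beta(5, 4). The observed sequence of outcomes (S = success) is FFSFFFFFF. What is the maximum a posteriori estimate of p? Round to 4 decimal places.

Prior: Beta(5, 4).
Data: 1 success in 9 trials (from the sequence). The binomial likelihood contributes p(1−p)^8, so the posterior is Beta(5+1, 4+8) = Beta(6, 12).
For Beta(a, b) with a, b > 1 the mode is (a−1)/(a+b−2) = 5/16 ≈ 0.3125.

p̂_MAP = 0.3125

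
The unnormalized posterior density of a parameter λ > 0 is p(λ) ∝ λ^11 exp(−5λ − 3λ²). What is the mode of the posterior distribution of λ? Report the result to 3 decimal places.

λ̂_MAP = 1.000

ℓ'(λ) = 11/λ − 5 − 6λ. Setting this to zero and multiplying by λ: 6λ² + 5λ − 11 = 0.
λ = (−5 + √(5² + 4·6·11)) / (2·6) = (−5 + √289) / 12 = (−5 + 17)/12 = 1.
ℓ''(λ) = −11/λ² − 6 < 0, confirming a maximum.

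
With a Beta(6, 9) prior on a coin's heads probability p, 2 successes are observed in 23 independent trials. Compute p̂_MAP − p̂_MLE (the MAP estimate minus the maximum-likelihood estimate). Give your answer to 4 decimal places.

MAP − MLE = 0.1075

Posterior is Beta(8, 30); MAP = (8−1)/(38−2) = 7/36 ≈ 0.19444.
MLE ignores the prior: p̂_MLE = k/n = 2/23 ≈ 0.08696.
Difference = 7/36 − 2/23 = 89/828 ≈ 0.1075.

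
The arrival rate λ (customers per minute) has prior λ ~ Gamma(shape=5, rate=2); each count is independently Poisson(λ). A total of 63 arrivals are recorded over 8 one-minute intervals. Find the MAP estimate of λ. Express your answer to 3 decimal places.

Σxᵢ = 63, n = 8.
Posterior ∝ λ^4e^(−2λ) · λ^63e^(−8λ) = λ^67e^(−10λ), i.e. Gamma(shape=68, rate=10).
The mode of a Gamma(a, b) with a ≥ 1 (shape–rate) is (a−1)/b = 67/10 ≈ 6.700.

λ̂_MAP = 6.700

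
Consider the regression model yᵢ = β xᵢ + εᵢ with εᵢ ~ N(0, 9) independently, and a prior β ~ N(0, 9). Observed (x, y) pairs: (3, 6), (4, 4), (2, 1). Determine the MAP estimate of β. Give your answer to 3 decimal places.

β̂_MAP = 1.200

log p(β | y) = −Σ(yᵢ − βxᵢ)²/(2·9) − β²/(2·9) + const.
Setting the derivative to zero: Σxᵢ(yᵢ − βxᵢ)/9 − β/9 = 0, so β = Σxᵢyᵢ / (Σxᵢ² + σ²/τ²).
Σxᵢyᵢ = 3·6 + 4·4 + 2·1 = 36; Σxᵢ² = 29; σ²/τ² = 1.
β̂_MAP = 36 / (29 + 1) = 36/30 ≈ 1.200.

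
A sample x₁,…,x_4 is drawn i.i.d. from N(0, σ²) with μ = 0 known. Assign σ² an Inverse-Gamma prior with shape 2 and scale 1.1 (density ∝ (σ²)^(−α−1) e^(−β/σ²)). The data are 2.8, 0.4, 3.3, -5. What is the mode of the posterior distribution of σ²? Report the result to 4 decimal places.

Sum of squared deviations about the known mean: SS = (2.8−0)² + (0.4−0)² + (3.3−0)² + (-5−0)² = 43.89.
The Normal likelihood contributes (σ²)^(−n/2) exp(−SS/(2σ²)), so the posterior is Inverse-Gamma(α + n/2, β + SS/2) = Inverse-Gamma(4, 23.045).
The mode of Inverse-Gamma(a, b) is b/(a+1) = 23.045/5 ≈ 4.6090.

σ̂²_MAP = 4.6090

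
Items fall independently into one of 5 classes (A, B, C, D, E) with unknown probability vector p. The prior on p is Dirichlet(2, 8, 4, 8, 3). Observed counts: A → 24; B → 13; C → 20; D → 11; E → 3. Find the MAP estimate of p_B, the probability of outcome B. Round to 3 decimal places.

MAP estimate of p_B = 0.220

The posterior is Dirichlet(αᵢ + nᵢ) = Dirichlet(26, 21, 24, 19, 6).
For a Dirichlet(a₁,…,a_K) with all aᵢ > 1, the mode has j-th component (aⱼ − 1)/(Σaᵢ − K).
Here Σaᵢ = 96 and K = 5, so p_B = (21 − 1)/(96 − 5) = 20/91 ≈ 0.220.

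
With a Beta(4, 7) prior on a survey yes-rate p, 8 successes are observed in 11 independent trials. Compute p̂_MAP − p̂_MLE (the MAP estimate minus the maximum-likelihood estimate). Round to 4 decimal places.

Posterior is Beta(12, 10); MAP = (12−1)/(22−2) = 11/20 ≈ 0.55000.
MLE ignores the prior: p̂_MLE = k/n = 8/11 ≈ 0.72727.
Difference = 11/20 − 8/11 = -39/220 ≈ -0.1773.

MAP − MLE = -0.1773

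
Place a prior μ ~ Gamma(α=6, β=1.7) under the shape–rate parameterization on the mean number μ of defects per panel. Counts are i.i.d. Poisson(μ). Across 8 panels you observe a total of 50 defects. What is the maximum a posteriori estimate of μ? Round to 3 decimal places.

μ̂_MAP = 5.670

Σxᵢ = 50, n = 8.
Posterior ∝ μ^5e^(−1.7μ) · μ^50e^(−8μ) = μ^55e^(−9.7μ), i.e. Gamma(shape=56, rate=9.7).
The mode of a Gamma(a, b) with a ≥ 1 (shape–rate) is (a−1)/b = 55/9.7 ≈ 5.670.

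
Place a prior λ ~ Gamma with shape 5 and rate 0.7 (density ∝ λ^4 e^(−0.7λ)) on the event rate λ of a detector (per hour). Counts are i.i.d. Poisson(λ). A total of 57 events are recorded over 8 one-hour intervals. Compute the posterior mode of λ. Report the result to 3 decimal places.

λ̂_MAP = 7.011

Σxᵢ = 57, n = 8.
Posterior ∝ λ^4e^(−0.7λ) · λ^57e^(−8λ) = λ^61e^(−8.7λ), i.e. Gamma(shape=62, rate=8.7).
The mode of a Gamma(a, b) with a ≥ 1 (shape–rate) is (a−1)/b = 61/8.7 ≈ 7.011.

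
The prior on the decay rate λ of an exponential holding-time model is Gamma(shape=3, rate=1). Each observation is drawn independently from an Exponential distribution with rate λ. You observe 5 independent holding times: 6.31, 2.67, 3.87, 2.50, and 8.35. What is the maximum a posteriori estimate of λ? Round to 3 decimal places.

λ̂_MAP = 0.283

The Exponential(rate=λ) likelihood is ∝ λ^n e^(−λΣtᵢ). Here n = 5 and Σtᵢ = 6.31 + 2.67 + 3.87 + 2.50 + 8.35 = 23.70.
Posterior ∝ λ^2e^(−1λ) · λ^5e^(−23.70λ) = λ^7e^(−24.70λ), i.e. Gamma(8, 24.70).
Mode = (a−1)/b = 7/24.70 ≈ 0.283.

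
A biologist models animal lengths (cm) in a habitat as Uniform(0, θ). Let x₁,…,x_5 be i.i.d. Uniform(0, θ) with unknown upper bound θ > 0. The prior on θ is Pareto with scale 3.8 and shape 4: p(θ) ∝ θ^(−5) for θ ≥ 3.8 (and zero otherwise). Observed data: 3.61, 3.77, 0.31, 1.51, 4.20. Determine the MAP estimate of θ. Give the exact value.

θ̂_MAP = 4.20

The Uniform(0, θ) likelihood is θ^(−n) for θ ≥ max(xᵢ), zero otherwise. Here max(xᵢ) = 4.20.
Posterior ∝ θ^(−5) · θ^(−5) = θ^(−10) on θ ≥ max(3.8, 4.20) = 4.20.
This density is strictly decreasing in θ, so the posterior mode lies at the lower boundary of the support.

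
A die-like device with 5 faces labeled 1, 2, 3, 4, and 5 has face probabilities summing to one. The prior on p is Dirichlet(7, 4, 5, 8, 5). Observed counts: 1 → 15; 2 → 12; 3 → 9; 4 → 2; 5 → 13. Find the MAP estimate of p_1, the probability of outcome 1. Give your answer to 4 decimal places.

MAP estimate: 0.2800

The posterior is Dirichlet(αᵢ + nᵢ) = Dirichlet(22, 16, 14, 10, 18).
For a Dirichlet(a₁,…,a_K) with all aᵢ > 1, the mode has j-th component (aⱼ − 1)/(Σaᵢ − K).
Here Σaᵢ = 80 and K = 5, so p_1 = (22 − 1)/(80 − 5) = 21/75 ≈ 0.2800.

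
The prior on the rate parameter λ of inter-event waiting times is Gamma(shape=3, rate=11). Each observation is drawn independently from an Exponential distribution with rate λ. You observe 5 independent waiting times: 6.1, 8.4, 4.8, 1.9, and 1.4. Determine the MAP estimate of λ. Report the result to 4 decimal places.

The Exponential(rate=λ) likelihood is ∝ λ^n e^(−λΣtᵢ). Here n = 5 and Σtᵢ = 6.1 + 8.4 + 4.8 + 1.9 + 1.4 = 22.6.
Posterior ∝ λ^2e^(−11λ) · λ^5e^(−22.6λ) = λ^7e^(−33.6λ), i.e. Gamma(8, 33.6).
Mode = (a−1)/b = 7/33.6 ≈ 0.2083.

λ̂_MAP = 0.2083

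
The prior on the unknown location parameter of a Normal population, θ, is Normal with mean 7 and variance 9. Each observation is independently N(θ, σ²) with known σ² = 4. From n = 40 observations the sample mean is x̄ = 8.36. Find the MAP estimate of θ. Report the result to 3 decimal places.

n = 40, x̄ = 8.36.
For a Normal prior and Normal likelihood with known variance, the posterior is Normal; its mode equals its mean, the precision-weighted average.
Prior precision 1/σ₀² = 1/9; data precision n/σ² = 40/4 = 10.
θ̂ = ((1/9)·7 + 10·8.36) / (1/9 + 10) = (3797/45)/(91/9) = 3797/455 ≈ 8.345.

θ̂_MAP = 8.345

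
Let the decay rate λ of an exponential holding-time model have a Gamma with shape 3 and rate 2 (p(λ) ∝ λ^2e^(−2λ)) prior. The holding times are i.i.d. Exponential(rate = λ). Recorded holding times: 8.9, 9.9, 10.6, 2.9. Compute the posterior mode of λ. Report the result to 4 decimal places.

The Exponential(rate=λ) likelihood is ∝ λ^n e^(−λΣtᵢ). Here n = 4 and Σtᵢ = 8.9 + 9.9 + 10.6 + 2.9 = 32.3.
Posterior ∝ λ^2e^(−2λ) · λ^4e^(−32.3λ) = λ^6e^(−34.3λ), i.e. Gamma(7, 34.3).
Mode = (a−1)/b = 6/34.3 ≈ 0.1749.

λ̂_MAP = 0.1749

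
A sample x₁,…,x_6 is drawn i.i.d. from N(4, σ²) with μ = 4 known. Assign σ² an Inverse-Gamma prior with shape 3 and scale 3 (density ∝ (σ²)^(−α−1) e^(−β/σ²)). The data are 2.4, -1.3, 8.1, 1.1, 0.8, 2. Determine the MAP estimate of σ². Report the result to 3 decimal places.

Sum of squared deviations about the known mean: SS = (2.4−4)² + (-1.3−4)² + (8.1−4)² + (1.1−4)² + (0.8−4)² + (2−4)² = 70.11.
The Normal likelihood contributes (σ²)^(−n/2) exp(−SS/(2σ²)), so the posterior is Inverse-Gamma(α + n/2, β + SS/2) = Inverse-Gamma(6, 38.055).
The mode of Inverse-Gamma(a, b) is b/(a+1) = 38.055/7 ≈ 5.436.

σ̂²_MAP = 5.436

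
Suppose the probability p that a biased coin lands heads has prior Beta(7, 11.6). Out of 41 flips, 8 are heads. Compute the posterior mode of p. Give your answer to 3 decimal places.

Prior: Beta(7, 11.6).
Data: 8 successes in 41 trials. The binomial likelihood contributes p^8(1−p)^33, so the posterior is Beta(7+8, 11.6+33) = Beta(15, 44.6).
For Beta(a, b) with a, b > 1 the mode is (a−1)/(a+b−2) = 14/57.6 ≈ 0.243.

p̂_MAP = 0.243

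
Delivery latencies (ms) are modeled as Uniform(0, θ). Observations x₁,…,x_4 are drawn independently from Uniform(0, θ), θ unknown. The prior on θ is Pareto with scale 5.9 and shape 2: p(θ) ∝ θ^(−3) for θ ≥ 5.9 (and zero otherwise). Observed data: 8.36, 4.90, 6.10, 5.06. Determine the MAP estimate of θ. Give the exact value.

θ̂_MAP = 8.36

The Uniform(0, θ) likelihood is θ^(−n) for θ ≥ max(xᵢ), zero otherwise. Here max(xᵢ) = 8.36.
Posterior ∝ θ^(−3) · θ^(−4) = θ^(−7) on θ ≥ max(5.9, 8.36) = 8.36.
This density is strictly decreasing in θ, so the posterior mode lies at the lower boundary of the support.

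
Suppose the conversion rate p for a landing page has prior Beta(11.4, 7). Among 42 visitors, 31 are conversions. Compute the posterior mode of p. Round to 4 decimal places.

p̂_MAP = 0.7089

Prior: Beta(11.4, 7).
Data: 31 successes in 42 trials. The binomial likelihood contributes p^31(1−p)^11, so the posterior is Beta(11.4+31, 7+11) = Beta(42.4, 18).
For Beta(a, b) with a, b > 1 the mode is (a−1)/(a+b−2) = 41.4/58.4 ≈ 0.7089.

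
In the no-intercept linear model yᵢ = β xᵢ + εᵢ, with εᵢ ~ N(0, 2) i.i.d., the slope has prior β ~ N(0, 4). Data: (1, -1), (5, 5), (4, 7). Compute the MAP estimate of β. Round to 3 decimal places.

β̂_MAP = 1.224

log p(β | y) = −Σ(yᵢ − βxᵢ)²/(2·2) − β²/(2·4) + const.
Setting the derivative to zero: Σxᵢ(yᵢ − βxᵢ)/2 − β/4 = 0, so β = Σxᵢyᵢ / (Σxᵢ² + σ²/τ²).
Σxᵢyᵢ = 1·(-1) + 5·5 + 4·7 = 52; Σxᵢ² = 42; σ²/τ² = 0.5.
β̂_MAP = 52 / (42 + 0.5) = 52/42.5 ≈ 1.224.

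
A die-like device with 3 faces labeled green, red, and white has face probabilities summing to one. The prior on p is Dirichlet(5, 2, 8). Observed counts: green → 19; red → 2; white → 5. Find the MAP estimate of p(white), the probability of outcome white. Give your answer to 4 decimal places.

MAP estimate of p(white) = 0.3158

The posterior is Dirichlet(αᵢ + nᵢ) = Dirichlet(24, 4, 13).
For a Dirichlet(a₁,…,a_K) with all aᵢ > 1, the mode has j-th component (aⱼ − 1)/(Σaᵢ − K).
Here Σaᵢ = 41 and K = 3, so p(white) = (13 − 1)/(41 − 3) = 12/38 ≈ 0.3158.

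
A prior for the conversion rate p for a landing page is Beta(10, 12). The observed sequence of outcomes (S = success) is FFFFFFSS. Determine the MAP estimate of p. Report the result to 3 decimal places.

Prior: Beta(10, 12).
Data: 2 successes in 8 trials (from the sequence). The binomial likelihood contributes p^2(1−p)^6, so the posterior is Beta(10+2, 12+6) = Beta(12, 18).
For Beta(a, b) with a, b > 1 the mode is (a−1)/(a+b−2) = 11/28 ≈ 0.393.

p̂_MAP = 0.393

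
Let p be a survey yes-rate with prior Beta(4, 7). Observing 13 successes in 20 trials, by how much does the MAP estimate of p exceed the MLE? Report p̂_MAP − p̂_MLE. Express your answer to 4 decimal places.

Posterior is Beta(17, 14); MAP = (17−1)/(31−2) = 16/29 ≈ 0.55172.
MLE ignores the prior: p̂_MLE = k/n = 13/20 ≈ 0.65000.
Difference = 16/29 − 13/20 = -57/580 ≈ -0.0983.

MAP − MLE = -0.0983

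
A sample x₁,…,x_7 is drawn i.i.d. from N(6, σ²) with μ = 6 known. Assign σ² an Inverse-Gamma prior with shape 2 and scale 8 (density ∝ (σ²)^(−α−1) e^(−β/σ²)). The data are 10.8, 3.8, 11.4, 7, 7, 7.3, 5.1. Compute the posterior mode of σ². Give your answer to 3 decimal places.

σ̂²_MAP = 5.965

Sum of squared deviations about the known mean: SS = (10.8−6)² + (3.8−6)² + (11.4−6)² + (7−6)² + (7−6)² + (7.3−6)² + (5.1−6)² = 61.54.
The Normal likelihood contributes (σ²)^(−n/2) exp(−SS/(2σ²)), so the posterior is Inverse-Gamma(α + n/2, β + SS/2) = Inverse-Gamma(5.5, 38.77).
The mode of Inverse-Gamma(a, b) is b/(a+1) = 38.77/6.5 ≈ 5.965.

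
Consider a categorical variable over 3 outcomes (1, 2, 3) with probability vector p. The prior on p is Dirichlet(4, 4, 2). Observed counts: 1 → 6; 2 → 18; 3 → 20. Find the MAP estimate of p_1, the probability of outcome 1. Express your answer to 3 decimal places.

MAP estimate: 0.176

The posterior is Dirichlet(αᵢ + nᵢ) = Dirichlet(10, 22, 22).
For a Dirichlet(a₁,…,a_K) with all aᵢ > 1, the mode has j-th component (aⱼ − 1)/(Σaᵢ − K).
Here Σaᵢ = 54 and K = 3, so p_1 = (10 − 1)/(54 − 3) = 9/51 ≈ 0.176.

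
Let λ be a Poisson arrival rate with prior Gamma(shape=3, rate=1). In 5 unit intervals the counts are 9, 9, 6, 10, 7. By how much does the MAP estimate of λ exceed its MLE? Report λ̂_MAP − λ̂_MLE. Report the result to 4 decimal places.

Σxᵢ = 41. Posterior is Gamma(44, 6); MAP = (44−1)/6 = 43/6 ≈ 7.16667.
MLE = x̄ = 41/5 ≈ 8.20000.
Difference = 43/6 − 41/5 = -31/30 ≈ -1.0333.

MAP − MLE = -1.0333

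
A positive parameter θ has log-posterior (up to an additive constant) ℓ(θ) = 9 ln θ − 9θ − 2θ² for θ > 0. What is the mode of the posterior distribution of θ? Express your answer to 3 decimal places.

θ̂_MAP = 0.750

ℓ'(θ) = 9/θ − 9 − 4θ. Setting this to zero and multiplying by θ: 4θ² + 9θ − 9 = 0.
θ = (−9 + √(9² + 4·4·9)) / (2·4) = (−9 + √225) / 8 = (−9 + 15)/8 = 3/4.
ℓ''(θ) = −9/θ² − 4 < 0, confirming a maximum.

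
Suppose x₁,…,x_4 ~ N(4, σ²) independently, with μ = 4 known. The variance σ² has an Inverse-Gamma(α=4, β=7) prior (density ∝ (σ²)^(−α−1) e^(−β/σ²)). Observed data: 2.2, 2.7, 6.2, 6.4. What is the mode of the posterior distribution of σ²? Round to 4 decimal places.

Sum of squared deviations about the known mean: SS = (2.2−4)² + (2.7−4)² + (6.2−4)² + (6.4−4)² = 15.53.
The Normal likelihood contributes (σ²)^(−n/2) exp(−SS/(2σ²)), so the posterior is Inverse-Gamma(α + n/2, β + SS/2) = Inverse-Gamma(6, 14.765).
The mode of Inverse-Gamma(a, b) is b/(a+1) = 14.765/7 ≈ 2.1093.

σ̂²_MAP = 2.1093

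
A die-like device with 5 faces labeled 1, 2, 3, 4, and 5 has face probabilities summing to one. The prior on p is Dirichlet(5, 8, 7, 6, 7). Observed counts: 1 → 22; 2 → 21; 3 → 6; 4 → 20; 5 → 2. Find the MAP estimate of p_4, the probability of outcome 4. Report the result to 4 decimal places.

MAP estimate: 0.2525

The posterior is Dirichlet(αᵢ + nᵢ) = Dirichlet(27, 29, 13, 26, 9).
For a Dirichlet(a₁,…,a_K) with all aᵢ > 1, the mode has j-th component (aⱼ − 1)/(Σaᵢ − K).
Here Σaᵢ = 104 and K = 5, so p_4 = (26 − 1)/(104 − 5) = 25/99 ≈ 0.2525.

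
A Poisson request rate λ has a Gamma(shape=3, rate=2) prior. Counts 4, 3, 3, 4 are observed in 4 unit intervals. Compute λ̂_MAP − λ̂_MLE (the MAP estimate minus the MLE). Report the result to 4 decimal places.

MAP − MLE = -0.8333

Σxᵢ = 14. Posterior is Gamma(17, 6); MAP = (17−1)/6 = 16/6 ≈ 2.66667.
MLE = x̄ = 14/4 ≈ 3.50000.
Difference = 16/6 − 14/4 = -5/6 ≈ -0.8333.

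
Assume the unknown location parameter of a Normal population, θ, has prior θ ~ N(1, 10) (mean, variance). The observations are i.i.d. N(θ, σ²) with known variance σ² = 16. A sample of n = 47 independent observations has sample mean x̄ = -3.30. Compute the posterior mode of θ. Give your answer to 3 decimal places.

n = 47, x̄ = -3.30.
For a Normal prior and Normal likelihood with known variance, the posterior is Normal; its mode equals its mean, the precision-weighted average.
Prior precision 1/σ₀² = 1/10 = 0.1; data precision n/σ² = 47/16 = 2.9375.
θ̂ = (0.1·1 + 2.9375·(-3.3)) / (0.1 + 2.9375) = (-9.59375)/3.0375 = -1535/486 ≈ -3.158.

θ̂_MAP = -3.158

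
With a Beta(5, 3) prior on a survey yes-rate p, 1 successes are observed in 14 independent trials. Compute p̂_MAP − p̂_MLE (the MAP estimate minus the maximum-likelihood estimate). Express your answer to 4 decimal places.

Posterior is Beta(6, 16); MAP = (6−1)/(22−2) = 5/20 ≈ 0.25000.
MLE ignores the prior: p̂_MLE = k/n = 1/14 ≈ 0.07143.
Difference = 5/20 − 1/14 = 5/28 ≈ 0.1786.

MAP − MLE = 0.1786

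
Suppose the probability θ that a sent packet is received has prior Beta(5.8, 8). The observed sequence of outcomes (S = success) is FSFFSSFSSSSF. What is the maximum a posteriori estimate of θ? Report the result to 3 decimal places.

Prior: Beta(5.8, 8).
Data: 7 successes in 12 trials (from the sequence). The binomial likelihood contributes θ^7(1−θ)^5, so the posterior is Beta(5.8+7, 8+5) = Beta(12.8, 13).
For Beta(a, b) with a, b > 1 the mode is (a−1)/(a+b−2) = 11.8/23.8 ≈ 0.496.

θ̂_MAP = 0.496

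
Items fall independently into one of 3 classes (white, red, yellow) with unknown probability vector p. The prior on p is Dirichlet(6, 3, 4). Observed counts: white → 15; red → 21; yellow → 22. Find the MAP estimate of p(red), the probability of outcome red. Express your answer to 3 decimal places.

MAP estimate of p(red) = 0.338

The posterior is Dirichlet(αᵢ + nᵢ) = Dirichlet(21, 24, 26).
For a Dirichlet(a₁,…,a_K) with all aᵢ > 1, the mode has j-th component (aⱼ − 1)/(Σaᵢ − K).
Here Σaᵢ = 71 and K = 3, so p(red) = (24 − 1)/(71 − 3) = 23/68 ≈ 0.338.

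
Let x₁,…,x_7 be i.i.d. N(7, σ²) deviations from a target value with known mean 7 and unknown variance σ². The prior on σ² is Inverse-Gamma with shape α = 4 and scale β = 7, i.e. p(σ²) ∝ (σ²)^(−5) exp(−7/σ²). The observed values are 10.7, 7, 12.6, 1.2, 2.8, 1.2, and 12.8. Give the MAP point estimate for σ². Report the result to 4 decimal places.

Sum of squared deviations about the known mean: SS = (10.7−7)² + (7−7)² + (12.6−7)² + (1.2−7)² + (2.8−7)² + (1.2−7)² + (12.8−7)² = 163.61.
The Normal likelihood contributes (σ²)^(−n/2) exp(−SS/(2σ²)), so the posterior is Inverse-Gamma(α + n/2, β + SS/2) = Inverse-Gamma(7.5, 88.805).
The mode of Inverse-Gamma(a, b) is b/(a+1) = 88.805/8.5 ≈ 10.4476.

σ̂²_MAP = 10.4476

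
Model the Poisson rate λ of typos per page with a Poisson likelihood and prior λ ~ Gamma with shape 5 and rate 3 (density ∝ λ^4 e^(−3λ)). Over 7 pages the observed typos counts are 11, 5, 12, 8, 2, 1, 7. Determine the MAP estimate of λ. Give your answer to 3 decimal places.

λ̂_MAP = 5.000

Σxᵢ = 11+5+12+8+2+1+7 = 46, with n = 7.
Posterior ∝ λ^4e^(−3λ) · λ^46e^(−7λ) = λ^50e^(−10λ), i.e. Gamma(shape=51, rate=10).
The mode of a Gamma(a, b) with a ≥ 1 (shape–rate) is (a−1)/b = 50/10 ≈ 5.000.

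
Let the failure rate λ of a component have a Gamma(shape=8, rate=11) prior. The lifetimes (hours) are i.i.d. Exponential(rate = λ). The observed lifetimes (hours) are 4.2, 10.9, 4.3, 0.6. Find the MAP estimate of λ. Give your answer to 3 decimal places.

λ̂_MAP = 0.355

The Exponential(rate=λ) likelihood is ∝ λ^n e^(−λΣtᵢ). Here n = 4 and Σtᵢ = 4.2 + 10.9 + 4.3 + 0.6 = 20.
Posterior ∝ λ^7e^(−11λ) · λ^4e^(−20λ) = λ^11e^(−31λ), i.e. Gamma(12, 31).
Mode = (a−1)/b = 11/31 ≈ 0.355.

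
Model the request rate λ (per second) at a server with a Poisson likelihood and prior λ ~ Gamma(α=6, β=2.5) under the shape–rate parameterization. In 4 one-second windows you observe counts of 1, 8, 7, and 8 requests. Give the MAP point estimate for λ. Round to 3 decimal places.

λ̂_MAP = 4.462

Σxᵢ = 1+8+7+8 = 24, with n = 4.
Posterior ∝ λ^5e^(−2.5λ) · λ^24e^(−4λ) = λ^29e^(−6.5λ), i.e. Gamma(shape=30, rate=6.5).
The mode of a Gamma(a, b) with a ≥ 1 (shape–rate) is (a−1)/b = 29/6.5 ≈ 4.462.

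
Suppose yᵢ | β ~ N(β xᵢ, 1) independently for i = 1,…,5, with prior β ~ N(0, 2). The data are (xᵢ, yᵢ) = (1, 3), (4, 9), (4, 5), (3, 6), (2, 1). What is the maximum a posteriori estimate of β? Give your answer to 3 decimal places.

β̂_MAP = 1.699

log p(β | y) = −Σ(yᵢ − βxᵢ)²/(2·1) − β²/(2·2) + const.
Setting the derivative to zero: Σxᵢ(yᵢ − βxᵢ)/1 − β/2 = 0, so β = Σxᵢyᵢ / (Σxᵢ² + σ²/τ²).
Σxᵢyᵢ = 1·3 + 4·9 + 4·5 + 3·6 + 2·1 = 79; Σxᵢ² = 46; σ²/τ² = 0.5.
β̂_MAP = 79 / (46 + 0.5) = 79/46.5 ≈ 1.699.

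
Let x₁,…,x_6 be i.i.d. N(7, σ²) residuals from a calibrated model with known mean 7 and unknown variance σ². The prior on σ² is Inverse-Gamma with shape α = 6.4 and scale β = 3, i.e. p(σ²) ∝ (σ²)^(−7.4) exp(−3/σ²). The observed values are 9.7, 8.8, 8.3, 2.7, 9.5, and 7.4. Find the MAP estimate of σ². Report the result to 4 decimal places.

Sum of squared deviations about the known mean: SS = (9.7−7)² + (8.8−7)² + (8.3−7)² + (2.7−7)² + (9.5−7)² + (7.4−7)² = 37.12.
The Normal likelihood contributes (σ²)^(−n/2) exp(−SS/(2σ²)), so the posterior is Inverse-Gamma(α + n/2, β + SS/2) = Inverse-Gamma(9.4, 21.56).
The mode of Inverse-Gamma(a, b) is b/(a+1) = 21.56/10.4 ≈ 2.0731.

σ̂²_MAP = 2.0731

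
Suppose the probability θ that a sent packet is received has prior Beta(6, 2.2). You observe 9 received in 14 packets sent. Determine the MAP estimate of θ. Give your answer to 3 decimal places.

θ̂_MAP = 0.693

Prior: Beta(6, 2.2).
Data: 9 successes in 14 trials. The binomial likelihood contributes θ^9(1−θ)^5, so the posterior is Beta(6+9, 2.2+5) = Beta(15, 7.2).
For Beta(a, b) with a, b > 1 the mode is (a−1)/(a+b−2) = 14/20.2 ≈ 0.693.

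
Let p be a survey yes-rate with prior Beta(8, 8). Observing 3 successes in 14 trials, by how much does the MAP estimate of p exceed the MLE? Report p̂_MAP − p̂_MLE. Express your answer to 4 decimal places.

MAP − MLE = 0.1429

Posterior is Beta(11, 19); MAP = (11−1)/(30−2) = 10/28 ≈ 0.35714.
MLE ignores the prior: p̂_MLE = k/n = 3/14 ≈ 0.21429.
Difference = 10/28 − 3/14 = 1/7 ≈ 0.1429.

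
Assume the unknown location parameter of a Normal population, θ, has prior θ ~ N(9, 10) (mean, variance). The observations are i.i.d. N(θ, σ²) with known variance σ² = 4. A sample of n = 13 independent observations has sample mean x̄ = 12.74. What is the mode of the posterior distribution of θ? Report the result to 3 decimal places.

θ̂_MAP = 12.628

n = 13, x̄ = 12.74.
For a Normal prior and Normal likelihood with known variance, the posterior is Normal; its mode equals its mean, the precision-weighted average.
Prior precision 1/σ₀² = 1/10 = 0.1; data precision n/σ² = 13/4 = 3.25.
θ̂ = (0.1·9 + 3.25·12.74) / (0.1 + 3.25) = 42.305/3.35 = 8461/670 ≈ 12.628.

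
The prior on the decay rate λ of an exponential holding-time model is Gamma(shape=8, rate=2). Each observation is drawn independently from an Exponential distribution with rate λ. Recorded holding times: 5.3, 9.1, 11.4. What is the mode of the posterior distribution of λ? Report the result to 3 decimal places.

The Exponential(rate=λ) likelihood is ∝ λ^n e^(−λΣtᵢ). Here n = 3 and Σtᵢ = 5.3 + 9.1 + 11.4 = 25.8.
Posterior ∝ λ^7e^(−2λ) · λ^3e^(−25.8λ) = λ^10e^(−27.8λ), i.e. Gamma(11, 27.8).
Mode = (a−1)/b = 10/27.8 ≈ 0.360.

λ̂_MAP = 0.360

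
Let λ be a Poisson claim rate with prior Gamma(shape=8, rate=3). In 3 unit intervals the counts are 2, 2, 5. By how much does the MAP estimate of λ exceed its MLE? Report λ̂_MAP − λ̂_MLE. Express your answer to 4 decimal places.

MAP − MLE = -0.3333

Σxᵢ = 9. Posterior is Gamma(17, 6); MAP = (17−1)/6 = 16/6 ≈ 2.66667.
MLE = x̄ = 9/3 ≈ 3.00000.
Difference = 16/6 − 9/3 = -1/3 ≈ -0.3333.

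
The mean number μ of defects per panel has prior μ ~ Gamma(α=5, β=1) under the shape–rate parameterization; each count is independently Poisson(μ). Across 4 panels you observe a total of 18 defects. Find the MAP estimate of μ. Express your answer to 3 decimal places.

μ̂_MAP = 4.400

Σxᵢ = 18, n = 4.
Posterior ∝ μ^4e^(−1μ) · μ^18e^(−4μ) = μ^22e^(−5μ), i.e. Gamma(shape=23, rate=5).
The mode of a Gamma(a, b) with a ≥ 1 (shape–rate) is (a−1)/b = 22/5 ≈ 4.400.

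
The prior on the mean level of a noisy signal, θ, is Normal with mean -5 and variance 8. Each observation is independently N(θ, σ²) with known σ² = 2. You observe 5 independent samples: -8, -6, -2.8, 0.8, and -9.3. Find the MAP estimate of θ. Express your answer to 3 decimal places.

n = 5; x̄ = ((-8) + (-6) + (-2.8) + 0.8 + (-9.3))/5 = -25.3/5 = -5.06.
For a Normal prior and Normal likelihood with known variance, the posterior is Normal; its mode equals its mean, the precision-weighted average.
Prior precision 1/σ₀² = 1/8 = 0.125; data precision n/σ² = 5/2 = 2.5.
θ̂ = (0.125·(-5) + 2.5·(-5.06)) / (0.125 + 2.5) = (-13.275)/2.625 = -177/35 ≈ -5.057.

θ̂_MAP = -5.057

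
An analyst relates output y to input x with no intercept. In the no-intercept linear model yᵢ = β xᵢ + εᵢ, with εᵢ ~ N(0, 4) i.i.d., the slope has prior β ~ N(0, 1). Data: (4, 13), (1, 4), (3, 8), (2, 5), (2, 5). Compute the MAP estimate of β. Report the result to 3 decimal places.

log p(β | y) = −Σ(yᵢ − βxᵢ)²/(2·4) − β²/(2·1) + const.
Setting the derivative to zero: Σxᵢ(yᵢ − βxᵢ)/4 − β/1 = 0, so β = Σxᵢyᵢ / (Σxᵢ² + σ²/τ²).
Σxᵢyᵢ = 4·13 + 1·4 + 3·8 + 2·5 + 2·5 = 100; Σxᵢ² = 34; σ²/τ² = 4.
β̂_MAP = 100 / (34 + 4) = 100/38 ≈ 2.632.

β̂_MAP = 2.632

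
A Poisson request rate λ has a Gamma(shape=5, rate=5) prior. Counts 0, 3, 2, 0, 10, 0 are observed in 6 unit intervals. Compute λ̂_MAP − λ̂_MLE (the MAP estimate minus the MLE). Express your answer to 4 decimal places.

MAP − MLE = -0.7727

Σxᵢ = 15. Posterior is Gamma(20, 11); MAP = (20−1)/11 = 19/11 ≈ 1.72727.
MLE = x̄ = 15/6 ≈ 2.50000.
Difference = 19/11 − 15/6 = -17/22 ≈ -0.7727.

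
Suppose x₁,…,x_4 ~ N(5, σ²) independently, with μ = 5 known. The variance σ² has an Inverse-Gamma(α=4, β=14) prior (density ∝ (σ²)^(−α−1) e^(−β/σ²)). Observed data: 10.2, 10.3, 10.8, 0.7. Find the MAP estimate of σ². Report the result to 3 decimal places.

σ̂²_MAP = 9.661

Sum of squared deviations about the known mean: SS = (10.2−5)² + (10.3−5)² + (10.8−5)² + (0.7−5)² = 107.26.
The Normal likelihood contributes (σ²)^(−n/2) exp(−SS/(2σ²)), so the posterior is Inverse-Gamma(α + n/2, β + SS/2) = Inverse-Gamma(6, 67.63).
The mode of Inverse-Gamma(a, b) is b/(a+1) = 67.63/7 ≈ 9.661.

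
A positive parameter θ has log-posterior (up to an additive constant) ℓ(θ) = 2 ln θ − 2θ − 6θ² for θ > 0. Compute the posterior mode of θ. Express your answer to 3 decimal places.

ℓ'(θ) = 2/θ − 2 − 12θ. Setting this to zero and multiplying by θ: 12θ² + 2θ − 2 = 0.
θ = (−2 + √(2² + 4·12·2)) / (2·12) = (−2 + √100) / 24 = (−2 + 10)/24 = 1/3.
ℓ''(θ) = −2/θ² − 12 < 0, confirming a maximum.

θ̂_MAP = 0.333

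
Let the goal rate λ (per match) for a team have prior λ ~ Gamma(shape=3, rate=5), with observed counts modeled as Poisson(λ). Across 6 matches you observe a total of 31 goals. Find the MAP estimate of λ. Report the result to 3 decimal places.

Σxᵢ = 31, n = 6.
Posterior ∝ λ^2e^(−5λ) · λ^31e^(−6λ) = λ^33e^(−11λ), i.e. Gamma(shape=34, rate=11).
The mode of a Gamma(a, b) with a ≥ 1 (shape–rate) is (a−1)/b = 33/11 ≈ 3.000.

λ̂_MAP = 3.000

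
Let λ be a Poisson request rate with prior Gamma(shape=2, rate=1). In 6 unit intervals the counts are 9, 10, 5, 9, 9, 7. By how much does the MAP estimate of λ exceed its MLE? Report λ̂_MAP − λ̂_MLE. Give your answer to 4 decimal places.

MAP − MLE = -1.0238

Σxᵢ = 49. Posterior is Gamma(51, 7); MAP = (51−1)/7 = 50/7 ≈ 7.14286.
MLE = x̄ = 49/6 ≈ 8.16667.
Difference = 50/7 − 49/6 = -43/42 ≈ -1.0238.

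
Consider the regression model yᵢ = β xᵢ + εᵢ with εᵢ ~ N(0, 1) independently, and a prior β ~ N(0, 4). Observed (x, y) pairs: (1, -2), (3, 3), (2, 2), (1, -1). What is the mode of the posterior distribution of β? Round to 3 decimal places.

β̂_MAP = 0.656

log p(β | y) = −Σ(yᵢ − βxᵢ)²/(2·1) − β²/(2·4) + const.
Setting the derivative to zero: Σxᵢ(yᵢ − βxᵢ)/1 − β/4 = 0, so β = Σxᵢyᵢ / (Σxᵢ² + σ²/τ²).
Σxᵢyᵢ = 1·(-2) + 3·3 + 2·2 + 1·(-1) = 10; Σxᵢ² = 15; σ²/τ² = 0.25.
β̂_MAP = 10 / (15 + 0.25) = 10/15.25 ≈ 0.656.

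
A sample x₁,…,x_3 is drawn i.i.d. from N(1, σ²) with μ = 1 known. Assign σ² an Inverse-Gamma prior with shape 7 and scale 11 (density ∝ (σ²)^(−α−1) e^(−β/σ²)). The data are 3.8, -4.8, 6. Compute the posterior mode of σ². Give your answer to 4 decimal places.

σ̂²_MAP = 4.6568

Sum of squared deviations about the known mean: SS = (3.8−1)² + (-4.8−1)² + (6−1)² = 66.48.
The Normal likelihood contributes (σ²)^(−n/2) exp(−SS/(2σ²)), so the posterior is Inverse-Gamma(α + n/2, β + SS/2) = Inverse-Gamma(8.5, 44.24).
The mode of Inverse-Gamma(a, b) is b/(a+1) = 44.24/9.5 ≈ 4.6568.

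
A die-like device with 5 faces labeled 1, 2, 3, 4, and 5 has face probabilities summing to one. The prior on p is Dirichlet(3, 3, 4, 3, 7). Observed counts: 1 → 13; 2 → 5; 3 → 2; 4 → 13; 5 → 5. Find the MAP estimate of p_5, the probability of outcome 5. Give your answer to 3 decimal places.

The posterior is Dirichlet(αᵢ + nᵢ) = Dirichlet(16, 8, 6, 16, 12).
For a Dirichlet(a₁,…,a_K) with all aᵢ > 1, the mode has j-th component (aⱼ − 1)/(Σaᵢ − K).
Here Σaᵢ = 58 and K = 5, so p_5 = (12 − 1)/(58 − 5) = 11/53 ≈ 0.208.

MAP estimate: 0.208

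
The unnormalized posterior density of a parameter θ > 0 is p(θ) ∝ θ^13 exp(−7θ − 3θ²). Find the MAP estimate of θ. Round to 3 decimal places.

ℓ'(θ) = 13/θ − 7 − 6θ. Setting this to zero and multiplying by θ: 6θ² + 7θ − 13 = 0.
θ = (−7 + √(7² + 4·6·13)) / (2·6) = (−7 + √361) / 12 = (−7 + 19)/12 = 1.
ℓ''(θ) = −13/θ² − 6 < 0, confirming a maximum.

θ̂_MAP = 1.000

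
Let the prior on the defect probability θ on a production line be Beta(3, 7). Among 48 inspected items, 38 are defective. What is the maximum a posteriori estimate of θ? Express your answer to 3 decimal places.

θ̂_MAP = 0.714

Prior: Beta(3, 7).
Data: 38 successes in 48 trials. The binomial likelihood contributes θ^38(1−θ)^10, so the posterior is Beta(3+38, 7+10) = Beta(41, 17).
For Beta(a, b) with a, b > 1 the mode is (a−1)/(a+b−2) = 40/56 ≈ 0.714.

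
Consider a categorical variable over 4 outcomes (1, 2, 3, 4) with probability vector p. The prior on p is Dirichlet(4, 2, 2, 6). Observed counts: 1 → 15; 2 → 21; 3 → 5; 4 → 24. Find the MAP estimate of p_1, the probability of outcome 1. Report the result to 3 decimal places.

The posterior is Dirichlet(αᵢ + nᵢ) = Dirichlet(19, 23, 7, 30).
For a Dirichlet(a₁,…,a_K) with all aᵢ > 1, the mode has j-th component (aⱼ − 1)/(Σaᵢ − K).
Here Σaᵢ = 79 and K = 4, so p_1 = (19 − 1)/(79 − 4) = 18/75 ≈ 0.240.

MAP estimate: 0.240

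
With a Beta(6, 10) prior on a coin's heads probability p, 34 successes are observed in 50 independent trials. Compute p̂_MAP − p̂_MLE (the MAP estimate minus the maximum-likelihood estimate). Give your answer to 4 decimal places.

MAP − MLE = -0.0706

Posterior is Beta(40, 26); MAP = (40−1)/(66−2) = 39/64 ≈ 0.60938.
MLE ignores the prior: p̂_MLE = k/n = 34/50 ≈ 0.68000.
Difference = 39/64 − 34/50 = -113/1600 ≈ -0.0706.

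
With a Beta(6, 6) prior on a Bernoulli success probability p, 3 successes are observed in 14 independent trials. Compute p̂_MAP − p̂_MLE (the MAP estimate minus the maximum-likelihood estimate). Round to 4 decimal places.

Posterior is Beta(9, 17); MAP = (9−1)/(26−2) = 8/24 ≈ 0.33333.
MLE ignores the prior: p̂_MLE = k/n = 3/14 ≈ 0.21429.
Difference = 8/24 − 3/14 = 5/42 ≈ 0.1190.

MAP − MLE = 0.1190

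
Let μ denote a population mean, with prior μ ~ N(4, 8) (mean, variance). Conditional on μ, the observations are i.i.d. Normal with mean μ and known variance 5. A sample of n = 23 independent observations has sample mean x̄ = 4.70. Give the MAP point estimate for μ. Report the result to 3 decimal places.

n = 23, x̄ = 4.70.
For a Normal prior and Normal likelihood with known variance, the posterior is Normal; its mode equals its mean, the precision-weighted average.
Prior precision 1/σ₀² = 1/8 = 0.125; data precision n/σ² = 23/5 = 4.6.
μ̂ = (0.125·4 + 4.6·4.7) / (0.125 + 4.6) = 22.12/4.725 = 632/135 ≈ 4.681.

μ̂_MAP = 4.681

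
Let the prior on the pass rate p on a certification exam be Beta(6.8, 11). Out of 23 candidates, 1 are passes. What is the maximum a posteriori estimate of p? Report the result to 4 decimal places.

p̂_MAP = 0.1753

Prior: Beta(6.8, 11).
Data: 1 success in 23 trials. The binomial likelihood contributes p(1−p)^22, so the posterior is Beta(6.8+1, 11+22) = Beta(7.8, 33).
For Beta(a, b) with a, b > 1 the mode is (a−1)/(a+b−2) = 6.8/38.8 ≈ 0.1753.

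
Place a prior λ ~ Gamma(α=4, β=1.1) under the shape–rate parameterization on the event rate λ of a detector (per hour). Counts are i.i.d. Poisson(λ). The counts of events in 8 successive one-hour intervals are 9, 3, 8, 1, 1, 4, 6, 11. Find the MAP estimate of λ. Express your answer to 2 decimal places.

λ̂_MAP = 5.05

Σxᵢ = 9+3+8+1+1+4+6+11 = 43, with n = 8.
Posterior ∝ λ^3e^(−1.1λ) · λ^43e^(−8λ) = λ^46e^(−9.1λ), i.e. Gamma(shape=47, rate=9.1).
The mode of a Gamma(a, b) with a ≥ 1 (shape–rate) is (a−1)/b = 46/9.1 ≈ 5.05.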